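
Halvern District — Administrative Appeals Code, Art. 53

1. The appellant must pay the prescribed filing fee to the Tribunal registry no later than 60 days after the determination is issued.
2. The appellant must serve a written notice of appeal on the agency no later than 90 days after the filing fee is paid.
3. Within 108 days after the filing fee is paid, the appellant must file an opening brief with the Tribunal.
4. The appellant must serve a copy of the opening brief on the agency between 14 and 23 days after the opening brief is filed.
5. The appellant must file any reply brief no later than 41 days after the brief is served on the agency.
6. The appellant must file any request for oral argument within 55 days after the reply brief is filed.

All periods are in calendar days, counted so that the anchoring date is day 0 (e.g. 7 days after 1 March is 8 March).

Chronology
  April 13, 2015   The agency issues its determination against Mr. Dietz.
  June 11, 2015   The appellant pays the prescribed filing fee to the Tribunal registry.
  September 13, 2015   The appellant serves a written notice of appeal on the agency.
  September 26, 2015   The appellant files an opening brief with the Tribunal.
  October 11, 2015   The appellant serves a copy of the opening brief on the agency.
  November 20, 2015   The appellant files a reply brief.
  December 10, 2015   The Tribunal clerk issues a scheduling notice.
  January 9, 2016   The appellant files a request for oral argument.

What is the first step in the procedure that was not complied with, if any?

(1) due by April 13, 2015 + 60 days = June 12, 2015; June 11, 2015 is within that limit.
(2) due by June 11, 2015 + 90 days = September 9, 2015; not done until September 13, 2015, 4 days after the deadline.
Later steps need not be reached.

Step 2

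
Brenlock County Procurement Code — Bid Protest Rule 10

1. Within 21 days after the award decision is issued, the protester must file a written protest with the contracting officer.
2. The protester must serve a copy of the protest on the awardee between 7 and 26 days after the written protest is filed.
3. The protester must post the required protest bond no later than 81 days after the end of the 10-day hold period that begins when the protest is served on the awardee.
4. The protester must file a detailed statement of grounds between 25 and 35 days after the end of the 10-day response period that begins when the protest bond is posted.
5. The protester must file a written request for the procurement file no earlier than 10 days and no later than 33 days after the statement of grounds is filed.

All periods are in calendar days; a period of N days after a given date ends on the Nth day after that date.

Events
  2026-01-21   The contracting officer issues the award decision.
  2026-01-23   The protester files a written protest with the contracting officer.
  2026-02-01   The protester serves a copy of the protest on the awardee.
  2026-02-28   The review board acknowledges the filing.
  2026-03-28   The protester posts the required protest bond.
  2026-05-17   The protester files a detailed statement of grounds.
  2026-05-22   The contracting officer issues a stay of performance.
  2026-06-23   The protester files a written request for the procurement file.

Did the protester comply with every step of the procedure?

(1) due by 2026-01-21 + 21 days = 2026-02-11; completed 2026-01-23, before the deadline.
(2) the permitted window runs from 2026-01-23 + 7 = 2026-01-30 to 2026-01-23 + 26 = 2026-02-18; done 2026-02-01 — within the window.
(3) due by 2026-02-11 + 81 days = 2026-05-03; done 2026-03-28 — timely.
(4) the permitted window runs from 2026-04-07 + 25 = 2026-05-02 to 2026-04-07 + 35 = 2026-05-12; done 2026-05-17 — 5 days after the window closed.
The procedure was therefore not followed at step 4.

No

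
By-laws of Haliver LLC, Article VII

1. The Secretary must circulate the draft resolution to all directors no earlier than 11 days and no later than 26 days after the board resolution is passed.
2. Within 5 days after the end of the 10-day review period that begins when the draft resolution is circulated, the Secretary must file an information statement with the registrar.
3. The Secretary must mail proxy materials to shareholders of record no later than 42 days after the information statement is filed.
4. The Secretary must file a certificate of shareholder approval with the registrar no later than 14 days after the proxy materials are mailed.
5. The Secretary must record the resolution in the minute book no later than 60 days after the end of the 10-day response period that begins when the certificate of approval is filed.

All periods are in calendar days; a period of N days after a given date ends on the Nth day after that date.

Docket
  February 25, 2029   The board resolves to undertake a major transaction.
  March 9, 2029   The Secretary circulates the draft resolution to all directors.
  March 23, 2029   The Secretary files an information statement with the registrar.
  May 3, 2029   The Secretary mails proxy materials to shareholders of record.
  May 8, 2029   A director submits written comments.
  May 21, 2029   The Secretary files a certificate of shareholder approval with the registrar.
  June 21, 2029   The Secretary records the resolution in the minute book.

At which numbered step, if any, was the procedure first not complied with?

Step 1 — 11 and 26 days from February 25, 2029 (when the board resolution is passed) are March 8, 2029 and March 23, 2029 respectively; done March 9, 2029 — within the window.
Step 2 — counting 5 days from March 19, 2029 (end of the 10-day review period, which began when the draft resolution is circulated on March 9, 2029) gives a deadline of March 24, 2029; completed March 23, 2029, before the deadline.
Step 3 — counting 42 days from March 23, 2029 (when the information statement is filed) gives a deadline of May 4, 2029; completed May 3, 2029, before the deadline.
Step 4 — counting 14 days from May 3, 2029 (when the proxy materials are mailed) gives a deadline of May 17, 2029; done May 21, 2029 — 4 days late.

Step 4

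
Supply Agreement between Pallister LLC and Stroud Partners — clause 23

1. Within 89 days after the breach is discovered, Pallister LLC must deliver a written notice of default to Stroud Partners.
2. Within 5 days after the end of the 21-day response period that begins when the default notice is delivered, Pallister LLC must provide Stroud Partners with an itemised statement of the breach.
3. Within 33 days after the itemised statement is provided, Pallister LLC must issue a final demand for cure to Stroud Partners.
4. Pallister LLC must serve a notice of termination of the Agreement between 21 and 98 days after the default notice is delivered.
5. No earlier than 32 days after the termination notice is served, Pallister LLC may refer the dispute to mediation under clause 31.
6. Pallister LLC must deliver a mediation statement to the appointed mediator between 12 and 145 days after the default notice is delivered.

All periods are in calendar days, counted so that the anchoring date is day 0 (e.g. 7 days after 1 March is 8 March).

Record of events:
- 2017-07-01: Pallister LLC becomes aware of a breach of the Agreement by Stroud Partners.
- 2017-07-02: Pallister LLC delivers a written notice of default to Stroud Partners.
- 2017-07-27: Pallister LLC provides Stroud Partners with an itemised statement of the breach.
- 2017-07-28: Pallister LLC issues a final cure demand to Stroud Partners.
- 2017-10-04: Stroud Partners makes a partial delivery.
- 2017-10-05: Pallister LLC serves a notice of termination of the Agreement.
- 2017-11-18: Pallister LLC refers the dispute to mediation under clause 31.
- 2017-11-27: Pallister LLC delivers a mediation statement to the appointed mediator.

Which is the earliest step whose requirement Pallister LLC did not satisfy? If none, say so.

(1) due by 2017-07-01 + 89 days = 2017-09-28; completed 2017-07-02, before the deadline.
(2) due by 2017-07-23 + 5 days = 2017-07-28; done 2017-07-27 — timely.
(3) due by 2017-07-27 + 33 days = 2017-08-29; 2017-07-28 is within that limit.
(4) the permitted window runs from 2017-07-02 + 21 = 2017-07-23 to 2017-07-02 + 98 = 2017-10-08; 2017-10-05 falls inside that range.
(5) permitted from 2017-10-05 + 32 days = 2017-11-06 onward; 2017-11-18 is on or after that date.
(6) the permitted window runs from 2017-07-02 + 12 = 2017-07-14 to 2017-07-02 + 145 = 2017-11-24; done 2017-11-27 — 3 days after the window closed.
That is the first point of non-compliance.

Step 6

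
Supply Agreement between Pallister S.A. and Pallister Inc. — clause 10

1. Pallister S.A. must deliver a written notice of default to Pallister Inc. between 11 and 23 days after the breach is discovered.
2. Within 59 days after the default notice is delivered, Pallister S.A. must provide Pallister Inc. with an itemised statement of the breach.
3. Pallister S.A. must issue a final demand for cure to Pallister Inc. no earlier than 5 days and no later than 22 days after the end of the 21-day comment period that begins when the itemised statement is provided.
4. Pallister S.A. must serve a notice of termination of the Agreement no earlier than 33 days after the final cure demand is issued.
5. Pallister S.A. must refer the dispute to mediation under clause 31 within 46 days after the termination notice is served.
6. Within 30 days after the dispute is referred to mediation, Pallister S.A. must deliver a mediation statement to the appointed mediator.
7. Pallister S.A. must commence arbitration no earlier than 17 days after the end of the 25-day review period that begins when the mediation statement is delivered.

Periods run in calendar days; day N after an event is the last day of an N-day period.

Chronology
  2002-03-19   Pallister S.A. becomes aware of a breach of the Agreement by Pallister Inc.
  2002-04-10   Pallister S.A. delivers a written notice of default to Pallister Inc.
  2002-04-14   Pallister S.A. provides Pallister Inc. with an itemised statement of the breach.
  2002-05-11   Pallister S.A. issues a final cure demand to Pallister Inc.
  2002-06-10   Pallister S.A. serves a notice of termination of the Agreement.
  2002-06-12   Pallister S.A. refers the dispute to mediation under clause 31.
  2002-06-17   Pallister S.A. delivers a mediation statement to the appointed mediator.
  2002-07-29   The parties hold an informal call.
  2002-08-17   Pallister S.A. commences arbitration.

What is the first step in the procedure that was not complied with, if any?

(1) the permitted window runs from 2002-03-19 + 11 = 2002-03-30 to 2002-03-19 + 23 = 2002-04-11; done 2002-04-10 — within the window.
(2) due by 2002-04-10 + 59 days = 2002-06-08; 2002-04-14 is within that limit.
(3) the permitted window runs from 2002-05-05 + 5 = 2002-05-10 to 2002-05-05 + 22 = 2002-05-27; done 2002-05-11 — within the window.
(4) permitted from 2002-05-11 + 33 days = 2002-06-13 onward; 2002-06-10 is 3 days before the earliest permitted date.

Step 4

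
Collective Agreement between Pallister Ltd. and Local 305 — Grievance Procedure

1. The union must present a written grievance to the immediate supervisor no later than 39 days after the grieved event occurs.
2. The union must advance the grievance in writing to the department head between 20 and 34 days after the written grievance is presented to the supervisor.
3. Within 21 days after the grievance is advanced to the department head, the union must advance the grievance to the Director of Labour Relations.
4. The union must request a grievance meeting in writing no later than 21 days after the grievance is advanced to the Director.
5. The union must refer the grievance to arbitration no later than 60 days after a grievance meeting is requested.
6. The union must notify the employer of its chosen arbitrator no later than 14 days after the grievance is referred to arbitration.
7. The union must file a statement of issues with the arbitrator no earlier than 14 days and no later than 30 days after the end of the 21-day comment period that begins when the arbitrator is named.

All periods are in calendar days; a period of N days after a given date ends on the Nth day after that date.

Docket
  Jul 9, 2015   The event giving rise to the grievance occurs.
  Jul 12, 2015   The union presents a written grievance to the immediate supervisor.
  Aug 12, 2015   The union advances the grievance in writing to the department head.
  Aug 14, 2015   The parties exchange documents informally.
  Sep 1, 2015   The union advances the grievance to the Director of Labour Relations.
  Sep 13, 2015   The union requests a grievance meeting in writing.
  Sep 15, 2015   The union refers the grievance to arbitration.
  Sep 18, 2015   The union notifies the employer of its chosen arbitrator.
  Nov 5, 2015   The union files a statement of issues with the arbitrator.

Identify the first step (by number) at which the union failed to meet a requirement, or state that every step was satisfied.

None — every step was satisfied

Step 1 — counting 39 days from Jul 9, 2015 (when the grieved event occurs) gives a deadline of Aug 17, 2015; completed Jul 12, 2015, before the deadline.
Step 2 — 20 and 34 days from Jul 12, 2015 (when the written grievance is presented to the supervisor) are Aug 1, 2015 and Aug 15, 2015 respectively; done Aug 12, 2015 — within the window.
Step 3 — counting 21 days from Aug 12, 2015 (when the grievance is advanced to the department head) gives a deadline of Sep 2, 2015; Sep 1, 2015 is within that limit.
Step 4 — counting 21 days from Sep 1, 2015 (when the grievance is advanced to the Director) gives a deadline of Sep 22, 2015; completed Sep 13, 2015, before the deadline.
Step 5 — counting 60 days from Sep 13, 2015 (when a grievance meeting is requested) gives a deadline of Nov 12, 2015; completed Sep 15, 2015, before the deadline.
Step 6 — counting 14 days from Sep 15, 2015 (when the grievance is referred to arbitration) gives a deadline of Sep 29, 2015; Sep 18, 2015 is within that limit.
Step 7 — 14 and 30 days from Oct 9, 2015 (end of the 21-day comment period, which began when the arbitrator is named on Sep 18, 2015) are Oct 23, 2015 and Nov 8, 2015 respectively; done Nov 5, 2015, which is between those dates.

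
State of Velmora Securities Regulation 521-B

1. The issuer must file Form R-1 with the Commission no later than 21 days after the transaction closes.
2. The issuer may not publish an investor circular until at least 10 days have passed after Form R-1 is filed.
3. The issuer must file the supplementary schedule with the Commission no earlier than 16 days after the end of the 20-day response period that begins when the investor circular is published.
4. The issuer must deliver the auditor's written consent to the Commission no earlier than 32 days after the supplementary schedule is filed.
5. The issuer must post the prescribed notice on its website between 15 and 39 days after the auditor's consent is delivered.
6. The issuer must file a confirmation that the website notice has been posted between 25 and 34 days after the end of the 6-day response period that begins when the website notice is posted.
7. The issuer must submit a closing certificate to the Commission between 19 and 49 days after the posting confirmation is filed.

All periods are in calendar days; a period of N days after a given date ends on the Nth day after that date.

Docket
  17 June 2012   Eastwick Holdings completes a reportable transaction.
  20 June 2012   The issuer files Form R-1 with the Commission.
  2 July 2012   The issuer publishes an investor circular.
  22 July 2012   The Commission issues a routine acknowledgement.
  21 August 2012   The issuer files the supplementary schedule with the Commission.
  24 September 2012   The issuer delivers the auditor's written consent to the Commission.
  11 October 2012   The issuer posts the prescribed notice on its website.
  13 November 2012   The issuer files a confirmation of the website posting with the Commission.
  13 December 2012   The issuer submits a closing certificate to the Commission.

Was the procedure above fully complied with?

Yes

(1) due by 17 June 2012 + 21 days = 8 July 2012; completed 20 June 2012, before the deadline.
(2) permitted from 20 June 2012 + 10 days = 30 June 2012 onward; done 2 July 2012 — permitted.
(3) permitted from 22 July 2012 + 16 days = 7 August 2012 onward; done 21 August 2012 — permitted.
(4) permitted from 21 August 2012 + 32 days = 22 September 2012 onward; 24 September 2012 is on or after that date.
(5) the permitted window runs from 24 September 2012 + 15 = 9 October 2012 to 24 September 2012 + 39 = 2 November 2012; done 11 October 2012 — within the window.
(6) the permitted window runs from 17 October 2012 + 25 = 11 November 2012 to 17 October 2012 + 34 = 20 November 2012; 13 November 2012 falls inside that range.
(7) the permitted window runs from 13 November 2012 + 19 = 2 December 2012 to 13 November 2012 + 49 = 1 January 2013; done 13 December 2012 — within the window.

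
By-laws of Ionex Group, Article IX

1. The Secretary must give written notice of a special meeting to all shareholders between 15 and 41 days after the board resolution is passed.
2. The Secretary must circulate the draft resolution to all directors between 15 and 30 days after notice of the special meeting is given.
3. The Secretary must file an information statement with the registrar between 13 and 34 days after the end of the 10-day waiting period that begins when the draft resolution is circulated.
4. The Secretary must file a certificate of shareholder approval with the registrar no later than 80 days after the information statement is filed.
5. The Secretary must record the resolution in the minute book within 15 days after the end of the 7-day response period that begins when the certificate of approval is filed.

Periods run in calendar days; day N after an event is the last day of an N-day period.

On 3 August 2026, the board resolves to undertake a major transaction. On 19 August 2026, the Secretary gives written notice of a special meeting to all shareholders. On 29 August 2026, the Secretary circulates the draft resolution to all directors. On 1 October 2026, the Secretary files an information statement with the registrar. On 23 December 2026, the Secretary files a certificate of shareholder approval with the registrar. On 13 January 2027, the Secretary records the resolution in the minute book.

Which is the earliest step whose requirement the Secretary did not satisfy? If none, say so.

Step 1: the window is 15–41 days after 3 August 2026 (when the board resolution is passed), so 18 August 2026 through 13 September 2026; done 19 August 2026, which is between those dates.
Step 2: the window is 15–30 days after 19 August 2026 (when notice of the special meeting is given), so 3 September 2026 through 18 September 2026; done 29 August 2026 — 5 days before the window opened.
The procedure was therefore not followed at step 2.

Step 2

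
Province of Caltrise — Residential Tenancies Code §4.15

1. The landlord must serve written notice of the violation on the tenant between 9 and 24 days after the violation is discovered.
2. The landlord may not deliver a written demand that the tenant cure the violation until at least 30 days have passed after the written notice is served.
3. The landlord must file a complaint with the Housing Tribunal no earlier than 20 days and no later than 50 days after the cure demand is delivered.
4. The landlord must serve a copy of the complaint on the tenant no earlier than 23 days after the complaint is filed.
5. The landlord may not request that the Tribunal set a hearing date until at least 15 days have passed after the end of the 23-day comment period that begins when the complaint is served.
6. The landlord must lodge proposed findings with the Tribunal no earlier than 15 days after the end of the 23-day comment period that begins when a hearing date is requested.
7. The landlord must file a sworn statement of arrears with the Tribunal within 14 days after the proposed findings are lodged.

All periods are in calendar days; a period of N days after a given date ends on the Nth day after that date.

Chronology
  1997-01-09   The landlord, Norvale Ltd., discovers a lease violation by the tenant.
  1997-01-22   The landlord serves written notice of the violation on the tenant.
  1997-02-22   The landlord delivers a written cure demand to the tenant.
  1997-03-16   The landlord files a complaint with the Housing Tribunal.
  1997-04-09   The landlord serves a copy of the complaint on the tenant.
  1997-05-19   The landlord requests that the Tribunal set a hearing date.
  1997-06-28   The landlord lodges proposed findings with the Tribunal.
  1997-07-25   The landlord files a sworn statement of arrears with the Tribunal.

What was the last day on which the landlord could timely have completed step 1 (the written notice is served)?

1997-02-02

Step 1 runs from 1997-01-09, when the violation is discovered. The window is 9–24 days after 1997-01-09; it closes on 1997-02-02.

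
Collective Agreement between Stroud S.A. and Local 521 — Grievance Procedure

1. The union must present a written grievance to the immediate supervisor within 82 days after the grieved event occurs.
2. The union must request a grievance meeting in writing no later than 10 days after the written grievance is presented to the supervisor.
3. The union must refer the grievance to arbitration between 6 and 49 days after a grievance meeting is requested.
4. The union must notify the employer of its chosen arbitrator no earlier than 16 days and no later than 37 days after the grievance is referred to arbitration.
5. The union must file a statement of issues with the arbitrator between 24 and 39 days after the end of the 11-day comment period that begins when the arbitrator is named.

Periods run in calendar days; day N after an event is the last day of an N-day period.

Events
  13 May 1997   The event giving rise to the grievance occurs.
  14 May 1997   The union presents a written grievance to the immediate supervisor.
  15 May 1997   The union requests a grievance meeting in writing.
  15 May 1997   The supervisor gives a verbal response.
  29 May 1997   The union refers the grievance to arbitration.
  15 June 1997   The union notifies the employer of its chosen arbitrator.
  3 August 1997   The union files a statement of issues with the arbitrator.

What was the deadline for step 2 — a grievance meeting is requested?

24 May 1997

Step 2 runs from 14 May 1997, when the written grievance is presented to the supervisor. 10 days after 14 May 1997 is 24 May 1997.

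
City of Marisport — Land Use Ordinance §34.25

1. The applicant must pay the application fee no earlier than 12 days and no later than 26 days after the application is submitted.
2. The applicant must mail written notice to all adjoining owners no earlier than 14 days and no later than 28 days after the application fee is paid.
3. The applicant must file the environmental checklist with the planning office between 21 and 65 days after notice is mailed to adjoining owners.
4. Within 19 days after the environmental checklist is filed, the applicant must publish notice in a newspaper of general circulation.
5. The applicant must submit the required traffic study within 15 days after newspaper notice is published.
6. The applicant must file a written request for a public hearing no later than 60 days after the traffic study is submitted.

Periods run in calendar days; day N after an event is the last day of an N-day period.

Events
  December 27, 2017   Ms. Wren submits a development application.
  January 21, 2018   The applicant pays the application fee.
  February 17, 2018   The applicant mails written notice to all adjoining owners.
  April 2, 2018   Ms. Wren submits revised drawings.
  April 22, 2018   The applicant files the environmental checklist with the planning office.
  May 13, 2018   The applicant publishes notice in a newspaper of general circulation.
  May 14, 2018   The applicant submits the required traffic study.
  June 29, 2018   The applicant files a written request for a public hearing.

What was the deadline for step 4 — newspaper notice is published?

Step 4 runs from April 22, 2018, when the environmental checklist is filed. 19 days after April 22, 2018 is May 11, 2018.

May 11, 2018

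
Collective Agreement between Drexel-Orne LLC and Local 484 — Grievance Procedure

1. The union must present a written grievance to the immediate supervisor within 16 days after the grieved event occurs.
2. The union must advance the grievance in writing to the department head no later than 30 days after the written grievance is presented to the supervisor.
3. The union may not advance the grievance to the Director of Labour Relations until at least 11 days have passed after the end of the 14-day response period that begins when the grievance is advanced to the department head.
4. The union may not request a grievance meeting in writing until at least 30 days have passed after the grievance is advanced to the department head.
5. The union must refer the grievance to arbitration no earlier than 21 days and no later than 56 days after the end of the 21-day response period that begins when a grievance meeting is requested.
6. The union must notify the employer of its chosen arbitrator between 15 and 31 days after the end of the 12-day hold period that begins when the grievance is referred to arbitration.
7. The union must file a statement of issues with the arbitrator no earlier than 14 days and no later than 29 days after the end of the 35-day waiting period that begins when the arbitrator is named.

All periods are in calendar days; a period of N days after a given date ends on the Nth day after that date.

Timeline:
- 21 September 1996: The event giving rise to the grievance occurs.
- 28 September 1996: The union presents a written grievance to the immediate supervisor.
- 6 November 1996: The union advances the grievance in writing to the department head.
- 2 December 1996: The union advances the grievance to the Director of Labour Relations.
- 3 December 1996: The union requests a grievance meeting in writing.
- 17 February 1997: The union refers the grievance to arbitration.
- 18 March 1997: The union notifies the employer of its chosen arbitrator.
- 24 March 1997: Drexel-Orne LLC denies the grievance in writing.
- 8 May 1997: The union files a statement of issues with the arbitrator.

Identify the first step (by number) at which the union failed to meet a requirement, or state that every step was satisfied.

Step 1: 16 days after 21 September 1996 (when the grieved event occurs) is 7 October 1996; 28 September 1996 is within that limit.
Step 2: 30 days after 28 September 1996 (when the written grievance is presented to the supervisor) is 28 October 1996; done 6 November 1996 — 9 days late.
No need to go further; step 2 was not satisfied.

Step 2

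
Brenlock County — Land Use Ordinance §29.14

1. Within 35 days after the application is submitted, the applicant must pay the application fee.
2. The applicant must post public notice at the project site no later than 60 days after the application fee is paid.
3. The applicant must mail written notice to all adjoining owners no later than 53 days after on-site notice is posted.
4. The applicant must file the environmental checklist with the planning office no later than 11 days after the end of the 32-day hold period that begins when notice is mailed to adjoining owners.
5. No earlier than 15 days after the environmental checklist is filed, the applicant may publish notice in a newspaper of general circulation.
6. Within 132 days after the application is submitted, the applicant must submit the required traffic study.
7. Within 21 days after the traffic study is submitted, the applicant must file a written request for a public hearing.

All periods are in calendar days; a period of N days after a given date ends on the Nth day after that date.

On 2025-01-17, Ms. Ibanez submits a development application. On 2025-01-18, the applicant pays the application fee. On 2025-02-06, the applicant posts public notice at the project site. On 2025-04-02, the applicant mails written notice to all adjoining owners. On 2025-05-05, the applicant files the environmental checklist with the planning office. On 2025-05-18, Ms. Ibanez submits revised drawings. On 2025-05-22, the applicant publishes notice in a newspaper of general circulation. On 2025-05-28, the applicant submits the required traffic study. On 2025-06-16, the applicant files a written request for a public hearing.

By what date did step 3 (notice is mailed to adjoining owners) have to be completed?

2025-03-31

Step 3 runs from 2025-02-06, when on-site notice is posted. 53 days after 2025-02-06 is 2025-03-31.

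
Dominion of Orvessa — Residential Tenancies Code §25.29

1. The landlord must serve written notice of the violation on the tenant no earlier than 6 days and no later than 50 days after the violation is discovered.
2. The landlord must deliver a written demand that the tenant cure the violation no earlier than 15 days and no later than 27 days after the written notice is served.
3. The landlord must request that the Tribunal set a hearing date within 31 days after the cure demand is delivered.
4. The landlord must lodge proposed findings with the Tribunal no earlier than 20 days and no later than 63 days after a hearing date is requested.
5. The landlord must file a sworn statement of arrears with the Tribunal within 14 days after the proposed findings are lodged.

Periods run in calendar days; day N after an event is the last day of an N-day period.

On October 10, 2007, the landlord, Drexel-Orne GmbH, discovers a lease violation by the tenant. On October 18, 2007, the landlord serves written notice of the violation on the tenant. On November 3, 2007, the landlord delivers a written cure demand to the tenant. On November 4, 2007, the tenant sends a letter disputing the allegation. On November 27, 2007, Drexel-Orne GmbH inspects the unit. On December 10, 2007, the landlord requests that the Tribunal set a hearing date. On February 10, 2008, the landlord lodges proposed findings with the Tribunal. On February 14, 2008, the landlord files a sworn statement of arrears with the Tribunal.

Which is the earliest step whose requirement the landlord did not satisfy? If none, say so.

Step 3

Step 1: the window is 6–50 days after October 10, 2007 (when the violation is discovered), so October 16, 2007 through November 29, 2007; done October 18, 2007, which is between those dates.
Step 2: the window is 15–27 days after October 18, 2007 (when the written notice is served), so November 2, 2007 through November 14, 2007; done November 3, 2007 — within the window.
Step 3: 31 days after November 3, 2007 (when the cure demand is delivered) is December 4, 2007; December 10, 2007 misses that deadline by 6 days.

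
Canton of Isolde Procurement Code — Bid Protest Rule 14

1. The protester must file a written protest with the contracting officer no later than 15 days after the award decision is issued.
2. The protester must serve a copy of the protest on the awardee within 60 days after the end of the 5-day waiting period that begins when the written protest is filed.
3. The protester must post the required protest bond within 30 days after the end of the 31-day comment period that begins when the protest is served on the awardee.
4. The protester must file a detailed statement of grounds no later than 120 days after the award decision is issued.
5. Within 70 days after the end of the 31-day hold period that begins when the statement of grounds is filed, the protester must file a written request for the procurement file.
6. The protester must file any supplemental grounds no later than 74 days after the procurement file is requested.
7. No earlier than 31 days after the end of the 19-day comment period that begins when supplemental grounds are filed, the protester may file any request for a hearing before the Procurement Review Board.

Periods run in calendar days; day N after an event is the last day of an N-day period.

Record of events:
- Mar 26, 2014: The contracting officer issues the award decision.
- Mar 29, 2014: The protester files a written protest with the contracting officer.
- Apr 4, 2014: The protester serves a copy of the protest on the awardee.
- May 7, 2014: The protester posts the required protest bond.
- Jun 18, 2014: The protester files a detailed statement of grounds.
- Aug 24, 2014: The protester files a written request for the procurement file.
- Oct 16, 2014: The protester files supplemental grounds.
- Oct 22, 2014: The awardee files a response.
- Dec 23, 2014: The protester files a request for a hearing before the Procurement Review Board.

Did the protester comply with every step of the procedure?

Yes

(1) due by Mar 26, 2014 + 15 days = Apr 10, 2014; Mar 29, 2014 is within that limit.
(2) due by Apr 3, 2014 + 60 days = Jun 2, 2014; completed Apr 4, 2014, before the deadline.
(3) due by May 5, 2014 + 30 days = Jun 4, 2014; completed May 7, 2014, before the deadline.
(4) due by Mar 26, 2014 + 120 days = Jul 24, 2014; completed Jun 18, 2014, before the deadline.
(5) due by Jul 19, 2014 + 70 days = Sep 27, 2014; completed Aug 24, 2014, before the deadline.
(6) due by Aug 24, 2014 + 74 days = Nov 6, 2014; done Oct 16, 2014 — timely.
(7) permitted from Nov 4, 2014 + 31 days = Dec 5, 2014 onward; Dec 23, 2014 is on or after that date.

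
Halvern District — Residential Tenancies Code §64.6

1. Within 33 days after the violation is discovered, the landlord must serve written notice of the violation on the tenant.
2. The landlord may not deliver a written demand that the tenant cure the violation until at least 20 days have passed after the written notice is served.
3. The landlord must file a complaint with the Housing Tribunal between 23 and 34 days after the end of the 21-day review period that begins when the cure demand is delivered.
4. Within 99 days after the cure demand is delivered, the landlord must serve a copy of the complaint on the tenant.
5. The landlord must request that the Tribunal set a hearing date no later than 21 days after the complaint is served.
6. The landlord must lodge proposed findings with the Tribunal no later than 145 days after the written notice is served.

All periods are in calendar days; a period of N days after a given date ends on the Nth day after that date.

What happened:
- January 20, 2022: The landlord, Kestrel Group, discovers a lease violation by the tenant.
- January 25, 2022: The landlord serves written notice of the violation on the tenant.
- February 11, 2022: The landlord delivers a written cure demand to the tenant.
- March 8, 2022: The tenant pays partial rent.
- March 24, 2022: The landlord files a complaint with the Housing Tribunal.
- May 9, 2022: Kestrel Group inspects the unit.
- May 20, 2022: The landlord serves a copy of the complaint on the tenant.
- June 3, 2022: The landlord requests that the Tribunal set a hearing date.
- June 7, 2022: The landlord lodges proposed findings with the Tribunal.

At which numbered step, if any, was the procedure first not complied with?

Step 1 — counting 33 days from January 20, 2022 (when the violation is discovered) gives a deadline of February 22, 2022; completed January 25, 2022, before the deadline.
Step 2 — must wait 20 days from January 25, 2022 (when the written notice is served), so not before February 14, 2022; February 11, 2022 is 3 days before the earliest permitted date.

Step 2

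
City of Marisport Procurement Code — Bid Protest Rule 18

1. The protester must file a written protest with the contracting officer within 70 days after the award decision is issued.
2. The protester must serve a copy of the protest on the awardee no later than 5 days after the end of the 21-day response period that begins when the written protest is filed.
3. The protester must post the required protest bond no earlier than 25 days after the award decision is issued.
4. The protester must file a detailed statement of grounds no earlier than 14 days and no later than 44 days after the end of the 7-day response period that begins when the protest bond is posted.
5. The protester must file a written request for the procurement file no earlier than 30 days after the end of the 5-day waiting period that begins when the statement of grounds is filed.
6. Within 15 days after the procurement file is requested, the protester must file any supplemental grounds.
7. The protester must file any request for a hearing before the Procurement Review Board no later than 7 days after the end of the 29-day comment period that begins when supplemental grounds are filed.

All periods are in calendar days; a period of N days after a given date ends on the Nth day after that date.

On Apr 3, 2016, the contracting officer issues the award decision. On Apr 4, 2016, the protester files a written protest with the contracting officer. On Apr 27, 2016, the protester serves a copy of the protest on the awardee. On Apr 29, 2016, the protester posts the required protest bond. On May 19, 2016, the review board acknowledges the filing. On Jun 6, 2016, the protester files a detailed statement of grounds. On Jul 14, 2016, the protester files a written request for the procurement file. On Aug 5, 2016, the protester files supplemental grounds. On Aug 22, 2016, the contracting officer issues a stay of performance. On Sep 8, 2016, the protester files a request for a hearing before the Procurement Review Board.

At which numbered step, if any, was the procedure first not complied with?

Step 1: 70 days after Apr 3, 2016 (when the award decision is issued) is Jun 12, 2016; completed Apr 4, 2016, before the deadline.
Step 2: 5 days after Apr 25, 2016 (end of the 21-day response period, which began when the written protest is filed on Apr 4, 2016) is Apr 30, 2016; Apr 27, 2016 is within that limit.
Step 3: the earliest permitted date is 25 days after Apr 3, 2016 (when the award decision is issued), i.e. Apr 28, 2016; done Apr 29, 2016, after the minimum wait.
Step 4: the window is 14–44 days after May 6, 2016 (end of the 7-day response period, which began when the protest bond is posted on Apr 29, 2016), so May 20, 2016 through Jun 19, 2016; Jun 6, 2016 falls inside that range.
Step 5: the earliest permitted date is 30 days after Jun 11, 2016 (end of the 5-day waiting period, which began when the statement of grounds is filed on Jun 6, 2016), i.e. Jul 11, 2016; Jul 14, 2016 is on or after that date.
Step 6: 15 days after Jul 14, 2016 (when the procurement file is requested) is Jul 29, 2016; not done until Aug 5, 2016, 7 days after the deadline.
That is the first point of non-compliance.

Step 6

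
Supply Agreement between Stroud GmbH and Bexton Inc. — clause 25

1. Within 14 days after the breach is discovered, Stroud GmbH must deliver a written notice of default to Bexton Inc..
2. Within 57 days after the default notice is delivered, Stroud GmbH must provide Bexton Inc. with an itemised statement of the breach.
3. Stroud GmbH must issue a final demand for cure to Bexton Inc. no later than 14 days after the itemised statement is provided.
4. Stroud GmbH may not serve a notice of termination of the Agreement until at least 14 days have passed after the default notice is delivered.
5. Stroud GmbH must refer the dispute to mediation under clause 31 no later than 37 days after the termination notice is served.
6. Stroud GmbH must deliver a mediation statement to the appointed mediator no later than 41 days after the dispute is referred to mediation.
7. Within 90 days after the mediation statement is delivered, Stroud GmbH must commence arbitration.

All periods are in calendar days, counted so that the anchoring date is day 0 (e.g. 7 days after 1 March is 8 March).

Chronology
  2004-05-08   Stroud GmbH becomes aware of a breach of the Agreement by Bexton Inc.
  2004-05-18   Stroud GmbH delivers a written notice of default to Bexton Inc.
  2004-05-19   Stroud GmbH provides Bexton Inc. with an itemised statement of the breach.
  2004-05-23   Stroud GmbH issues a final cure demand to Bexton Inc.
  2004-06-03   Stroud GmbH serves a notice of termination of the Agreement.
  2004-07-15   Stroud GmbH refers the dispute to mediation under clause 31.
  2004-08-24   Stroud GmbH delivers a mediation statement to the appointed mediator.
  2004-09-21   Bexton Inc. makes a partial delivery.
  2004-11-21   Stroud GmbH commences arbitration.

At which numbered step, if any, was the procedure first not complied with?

Step 1: 14 days after 2004-05-08 (when the breach is discovered) is 2004-05-22; 2004-05-18 is within that limit.
Step 2: 57 days after 2004-05-18 (when the default notice is delivered) is 2004-07-14; 2004-05-19 is within that limit.
Step 3: 14 days after 2004-05-19 (when the itemised statement is provided) is 2004-06-02; 2004-05-23 is within that limit.
Step 4: the earliest permitted date is 14 days after 2004-05-18 (when the default notice is delivered), i.e. 2004-06-01; done 2004-06-03, after the minimum wait.
Step 5: 37 days after 2004-06-03 (when the termination notice is served) is 2004-07-10; not done until 2004-07-15, 5 days after the deadline.

Step 5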